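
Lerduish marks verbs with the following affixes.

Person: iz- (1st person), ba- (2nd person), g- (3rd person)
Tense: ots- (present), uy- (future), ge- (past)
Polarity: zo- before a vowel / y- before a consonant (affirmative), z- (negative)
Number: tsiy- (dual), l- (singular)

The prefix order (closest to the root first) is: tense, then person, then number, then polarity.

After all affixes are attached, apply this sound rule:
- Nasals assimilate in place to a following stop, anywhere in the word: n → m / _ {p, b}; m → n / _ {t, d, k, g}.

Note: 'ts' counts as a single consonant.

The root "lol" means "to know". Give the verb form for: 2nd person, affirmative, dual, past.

Attach tense past ge- → gelol.
Attach person 2nd person ba- → bagelol.
Attach number dual tsiy- → tsiybagelol.
Attach polarity affirmative y- (before consonant 'ts') → ytsiybagelol.
Nasal assimilation: no change.

ytsiybagelol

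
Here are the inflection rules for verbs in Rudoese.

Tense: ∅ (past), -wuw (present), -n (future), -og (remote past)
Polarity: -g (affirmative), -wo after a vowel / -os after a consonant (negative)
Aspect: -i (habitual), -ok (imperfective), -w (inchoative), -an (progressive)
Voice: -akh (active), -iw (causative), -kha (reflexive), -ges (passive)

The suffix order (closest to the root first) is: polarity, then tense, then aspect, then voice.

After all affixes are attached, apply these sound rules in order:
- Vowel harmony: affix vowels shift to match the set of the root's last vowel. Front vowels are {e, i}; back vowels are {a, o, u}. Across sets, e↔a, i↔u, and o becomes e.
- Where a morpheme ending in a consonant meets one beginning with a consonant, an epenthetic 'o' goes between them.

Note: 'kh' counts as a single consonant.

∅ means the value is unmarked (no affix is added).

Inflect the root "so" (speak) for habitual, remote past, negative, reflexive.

sowoogukha

Attach polarity negative -wo (after vowel 'o') → sowo.
Attach tense remote past -og → sowoog.
Attach aspect habitual -i → sowoogi.
Attach voice reflexive -kha → sowoogikha.
Apply vowel harmony: sowoogikha → sowoogukha.
Epenthesis: no change.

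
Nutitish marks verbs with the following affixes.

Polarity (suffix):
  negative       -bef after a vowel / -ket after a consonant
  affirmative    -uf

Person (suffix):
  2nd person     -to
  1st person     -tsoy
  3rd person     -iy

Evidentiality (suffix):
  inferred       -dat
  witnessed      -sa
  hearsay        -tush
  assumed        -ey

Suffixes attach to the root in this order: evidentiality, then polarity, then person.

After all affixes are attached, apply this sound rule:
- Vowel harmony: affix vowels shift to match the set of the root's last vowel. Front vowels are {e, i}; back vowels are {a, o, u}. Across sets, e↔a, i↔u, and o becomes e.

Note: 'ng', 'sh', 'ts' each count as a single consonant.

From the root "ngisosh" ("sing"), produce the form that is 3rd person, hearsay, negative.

Attach evidentiality hearsay -tush → ngisoshtush.
Attach polarity negative -ket (after consonant 'sh') → ngisoshtushket.
Attach person 3rd person -iy → ngisoshtushketiy.
Apply vowel harmony: ngisoshtushketiy → ngisoshtushkatuy.

ngisoshtushkatuy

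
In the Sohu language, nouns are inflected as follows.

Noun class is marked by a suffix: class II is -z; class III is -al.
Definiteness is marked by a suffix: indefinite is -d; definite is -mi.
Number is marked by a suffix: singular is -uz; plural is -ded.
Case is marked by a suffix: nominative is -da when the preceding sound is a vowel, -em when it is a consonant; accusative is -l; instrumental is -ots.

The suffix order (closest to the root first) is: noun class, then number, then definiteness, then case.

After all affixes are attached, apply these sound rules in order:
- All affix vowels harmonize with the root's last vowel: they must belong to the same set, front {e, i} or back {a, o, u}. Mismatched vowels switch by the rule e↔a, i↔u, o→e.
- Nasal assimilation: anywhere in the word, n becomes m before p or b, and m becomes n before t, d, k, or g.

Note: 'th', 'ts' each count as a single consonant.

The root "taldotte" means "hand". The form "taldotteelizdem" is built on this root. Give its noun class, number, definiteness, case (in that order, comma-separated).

class III, singular, indefinite, nominative

Segment: taldotte-al-uz-d-em.
noun class: -al → class III.
number: -uz → singular.
definiteness: -d → indefinite.
case: -da/em → nominative.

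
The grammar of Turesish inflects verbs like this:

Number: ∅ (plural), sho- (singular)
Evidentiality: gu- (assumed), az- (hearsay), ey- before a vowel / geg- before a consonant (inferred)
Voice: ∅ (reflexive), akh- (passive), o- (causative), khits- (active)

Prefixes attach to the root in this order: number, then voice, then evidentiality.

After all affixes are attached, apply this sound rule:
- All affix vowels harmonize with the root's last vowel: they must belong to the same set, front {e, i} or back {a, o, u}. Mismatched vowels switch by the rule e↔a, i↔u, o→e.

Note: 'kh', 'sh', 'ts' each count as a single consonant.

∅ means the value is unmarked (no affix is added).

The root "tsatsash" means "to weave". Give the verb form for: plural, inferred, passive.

number = plural: zero marking, form stays tsatsash.
Attach voice passive akh- → akhtsatsash.
Attach evidentiality inferred ey- (before vowel 'a') → eyakhtsatsash.
Apply vowel harmony: eyakhtsatsash → ayakhtsatsash.

ayakhtsatsash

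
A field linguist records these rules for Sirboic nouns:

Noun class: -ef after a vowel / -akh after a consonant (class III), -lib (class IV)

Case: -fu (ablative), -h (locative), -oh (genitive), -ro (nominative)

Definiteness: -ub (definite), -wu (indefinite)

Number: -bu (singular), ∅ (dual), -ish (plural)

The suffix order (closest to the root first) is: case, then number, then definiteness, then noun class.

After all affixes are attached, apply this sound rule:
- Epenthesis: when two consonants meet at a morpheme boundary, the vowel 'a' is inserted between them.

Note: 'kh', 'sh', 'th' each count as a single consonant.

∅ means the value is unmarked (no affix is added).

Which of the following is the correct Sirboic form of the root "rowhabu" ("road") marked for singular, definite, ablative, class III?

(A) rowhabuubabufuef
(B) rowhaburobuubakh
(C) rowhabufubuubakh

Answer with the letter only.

C

Attach case ablative -fu → rowhabufu.
Attach number singular -bu → rowhabufubu.
Attach definiteness definite -ub → rowhabufubuub.
Attach noun class class III -akh (after consonant 'b') → rowhabufubuubakh.
Epenthesis: no change.
So the correct form is rowhabufubuubakh, option (C).
(B) rowhaburobuubakh is wrong: it uses nominative instead of ablative for case.
(A) rowhabuubabufuef is wrong: it has the affixes in the wrong order.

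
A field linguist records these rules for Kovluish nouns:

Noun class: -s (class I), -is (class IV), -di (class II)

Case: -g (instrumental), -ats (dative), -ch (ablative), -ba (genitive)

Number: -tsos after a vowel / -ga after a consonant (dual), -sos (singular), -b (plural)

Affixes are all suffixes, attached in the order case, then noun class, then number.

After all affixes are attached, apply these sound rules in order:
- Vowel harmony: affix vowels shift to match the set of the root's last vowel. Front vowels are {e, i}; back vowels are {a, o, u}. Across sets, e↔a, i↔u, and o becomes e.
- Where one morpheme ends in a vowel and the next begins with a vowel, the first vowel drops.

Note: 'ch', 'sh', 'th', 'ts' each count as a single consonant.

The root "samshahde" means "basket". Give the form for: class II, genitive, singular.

Attach case genitive -ba → samshahdeba.
Attach noun class class II -di → samshahdebadi.
Attach number singular -sos → samshahdebadisos.
Apply vowel harmony: samshahdebadisos → samshahdebedises.
Vowel deletion: no change.

samshahdebedises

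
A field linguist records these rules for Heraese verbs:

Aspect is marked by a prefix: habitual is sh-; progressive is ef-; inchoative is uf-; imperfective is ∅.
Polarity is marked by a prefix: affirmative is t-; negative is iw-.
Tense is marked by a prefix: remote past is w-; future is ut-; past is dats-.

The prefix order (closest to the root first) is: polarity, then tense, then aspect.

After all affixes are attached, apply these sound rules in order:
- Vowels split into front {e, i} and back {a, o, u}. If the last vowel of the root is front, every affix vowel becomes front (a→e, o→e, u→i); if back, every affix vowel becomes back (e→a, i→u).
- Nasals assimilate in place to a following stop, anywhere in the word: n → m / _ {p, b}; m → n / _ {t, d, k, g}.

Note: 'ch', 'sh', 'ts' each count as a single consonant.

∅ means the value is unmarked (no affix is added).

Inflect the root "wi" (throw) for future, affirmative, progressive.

Attach polarity affirmative t- → twi.
Attach tense future ut- → uttwi.
Attach aspect progressive ef- → efuttwi.
Apply vowel harmony: efuttwi → efittwi.
Nasal assimilation: no change.

efittwi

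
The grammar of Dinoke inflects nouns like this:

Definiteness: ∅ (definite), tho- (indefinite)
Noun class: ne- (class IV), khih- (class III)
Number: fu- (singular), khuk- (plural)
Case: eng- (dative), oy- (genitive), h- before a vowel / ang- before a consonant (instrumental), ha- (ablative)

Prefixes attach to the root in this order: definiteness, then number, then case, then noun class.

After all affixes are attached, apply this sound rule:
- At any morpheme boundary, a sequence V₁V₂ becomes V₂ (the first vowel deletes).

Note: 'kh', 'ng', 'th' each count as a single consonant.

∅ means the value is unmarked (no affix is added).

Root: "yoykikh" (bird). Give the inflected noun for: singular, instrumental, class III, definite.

definiteness = definite: zero marking, form stays yoykikh.
Attach number singular fu- → fuyoykikh.
Attach case instrumental ang- (before consonant 'f') → angfuyoykikh.
Attach noun class class III khih- → khihangfuyoykikh.
Vowel deletion: no change.

khihangfuyoykikh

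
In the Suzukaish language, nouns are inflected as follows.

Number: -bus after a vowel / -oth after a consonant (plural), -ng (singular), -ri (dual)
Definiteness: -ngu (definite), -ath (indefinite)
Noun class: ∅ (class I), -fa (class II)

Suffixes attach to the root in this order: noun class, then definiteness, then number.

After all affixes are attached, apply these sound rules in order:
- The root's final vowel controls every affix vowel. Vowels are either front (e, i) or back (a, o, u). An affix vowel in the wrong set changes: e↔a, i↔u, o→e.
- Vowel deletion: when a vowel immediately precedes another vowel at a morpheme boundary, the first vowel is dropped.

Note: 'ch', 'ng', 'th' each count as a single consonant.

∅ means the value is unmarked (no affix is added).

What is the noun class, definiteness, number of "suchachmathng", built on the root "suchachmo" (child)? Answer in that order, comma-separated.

class I, indefinite, singular

Segment: suchachmo-ath-ng.
noun class: ∅ → class I.
definiteness: -ath → indefinite.
number: -ng → singular.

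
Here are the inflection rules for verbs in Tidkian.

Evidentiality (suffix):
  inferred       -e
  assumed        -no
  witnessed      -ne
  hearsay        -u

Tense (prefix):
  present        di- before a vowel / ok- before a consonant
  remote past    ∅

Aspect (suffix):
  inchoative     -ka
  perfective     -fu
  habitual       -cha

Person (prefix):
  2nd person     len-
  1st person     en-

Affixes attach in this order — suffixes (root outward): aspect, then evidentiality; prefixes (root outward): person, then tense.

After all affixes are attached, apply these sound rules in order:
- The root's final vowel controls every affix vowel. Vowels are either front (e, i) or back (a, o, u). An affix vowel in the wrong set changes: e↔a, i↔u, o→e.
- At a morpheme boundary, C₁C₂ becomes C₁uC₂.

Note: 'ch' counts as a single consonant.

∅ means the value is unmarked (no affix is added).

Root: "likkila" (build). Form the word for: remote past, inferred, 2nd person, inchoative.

Attach person 2nd person len- → lenlikkila.
Attach aspect inchoative -ka → lenlikkilaka.
Attach evidentiality inferred -e → lenlikkilakae.
tense = remote past: zero marking, form stays lenlikkilakae.
Apply vowel harmony: lenlikkilakae → lanlikkilakaa.
Apply epenthesis: lanlikkilakaa → lanulikkilakaa.

lanulikkilakaa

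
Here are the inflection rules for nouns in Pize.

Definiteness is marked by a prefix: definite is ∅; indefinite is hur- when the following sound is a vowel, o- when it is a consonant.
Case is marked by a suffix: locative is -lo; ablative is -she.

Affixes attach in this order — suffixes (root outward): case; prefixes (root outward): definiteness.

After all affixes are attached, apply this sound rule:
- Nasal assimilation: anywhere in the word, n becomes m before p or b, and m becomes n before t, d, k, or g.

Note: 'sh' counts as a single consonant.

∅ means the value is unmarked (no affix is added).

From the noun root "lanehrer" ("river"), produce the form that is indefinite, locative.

Attach definiteness indefinite o- (before consonant 'l') → olanehrer.
Attach case locative -lo → olanehrerlo.
Nasal assimilation: no change.

olanehrerlo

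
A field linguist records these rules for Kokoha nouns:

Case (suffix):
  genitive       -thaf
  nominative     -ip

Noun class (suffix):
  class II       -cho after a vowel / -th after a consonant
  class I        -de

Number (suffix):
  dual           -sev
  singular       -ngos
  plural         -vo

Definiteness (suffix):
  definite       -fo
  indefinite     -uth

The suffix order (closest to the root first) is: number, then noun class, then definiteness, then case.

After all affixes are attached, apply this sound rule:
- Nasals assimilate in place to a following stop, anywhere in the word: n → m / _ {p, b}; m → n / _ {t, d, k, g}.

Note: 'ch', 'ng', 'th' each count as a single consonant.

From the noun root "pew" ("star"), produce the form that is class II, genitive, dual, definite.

pewsevthfothaf

Attach number dual -sev → pewsev.
Attach noun class class II -th (after consonant 'v') → pewsevth.
Attach definiteness definite -fo → pewsevthfo.
Attach case genitive -thaf → pewsevthfothaf.
Nasal assimilation: no change.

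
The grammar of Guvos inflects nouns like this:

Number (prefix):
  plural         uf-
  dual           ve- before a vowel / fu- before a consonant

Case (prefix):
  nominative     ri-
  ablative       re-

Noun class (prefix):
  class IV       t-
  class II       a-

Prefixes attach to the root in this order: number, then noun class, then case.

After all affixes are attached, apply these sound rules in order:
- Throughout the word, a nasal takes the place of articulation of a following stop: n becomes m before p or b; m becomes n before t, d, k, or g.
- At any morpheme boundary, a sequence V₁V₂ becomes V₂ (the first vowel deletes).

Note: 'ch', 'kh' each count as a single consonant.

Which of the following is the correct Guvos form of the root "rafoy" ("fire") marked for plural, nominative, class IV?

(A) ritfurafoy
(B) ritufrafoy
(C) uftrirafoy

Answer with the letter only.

Attach number plural uf- → ufrafoy.
Attach noun class class IV t- → tufrafoy.
Attach case nominative ri- → ritufrafoy.
Nasal assimilation: no change.
Vowel deletion: no change.
So the correct form is ritufrafoy, option (B).
(C) uftrirafoy is wrong: it has the affixes in the wrong order.
(A) ritfurafoy is wrong: it uses dual instead of plural for number.

B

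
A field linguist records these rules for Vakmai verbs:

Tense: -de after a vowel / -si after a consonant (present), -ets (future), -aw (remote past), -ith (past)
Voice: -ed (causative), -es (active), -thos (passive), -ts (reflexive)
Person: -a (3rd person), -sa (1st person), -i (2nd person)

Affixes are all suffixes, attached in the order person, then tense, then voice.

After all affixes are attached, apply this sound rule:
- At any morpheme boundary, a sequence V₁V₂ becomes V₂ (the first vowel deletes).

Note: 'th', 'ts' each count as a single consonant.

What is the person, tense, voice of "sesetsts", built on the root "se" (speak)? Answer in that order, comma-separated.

1st person, future, reflexive

Segment: se-sa-ets-ts.
person: -sa → 1st person.
tense: -ets → future.
voice: -ts → reflexive.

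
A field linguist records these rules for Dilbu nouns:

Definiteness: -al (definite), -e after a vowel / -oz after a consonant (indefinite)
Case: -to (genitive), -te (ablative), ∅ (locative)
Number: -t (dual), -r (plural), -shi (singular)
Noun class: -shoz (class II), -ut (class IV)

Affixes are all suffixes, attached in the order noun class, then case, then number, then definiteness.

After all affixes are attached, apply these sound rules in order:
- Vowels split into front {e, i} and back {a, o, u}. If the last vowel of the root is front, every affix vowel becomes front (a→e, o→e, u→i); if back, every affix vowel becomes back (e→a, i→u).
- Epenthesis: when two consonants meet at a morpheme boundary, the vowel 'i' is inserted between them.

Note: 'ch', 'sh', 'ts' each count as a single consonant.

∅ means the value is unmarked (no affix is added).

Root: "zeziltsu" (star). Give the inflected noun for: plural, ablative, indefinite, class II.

zeziltsushozitaroz

Attach noun class class II -shoz → zeziltsushoz.
Attach case ablative -te → zeziltsushozte.
Attach number plural -r → zeziltsushozter.
Attach definiteness indefinite -oz (after consonant 'r') → zeziltsushozteroz.
Apply vowel harmony: zeziltsushozteroz → zeziltsushoztaroz.
Apply epenthesis: zeziltsushoztaroz → zeziltsushozitaroz.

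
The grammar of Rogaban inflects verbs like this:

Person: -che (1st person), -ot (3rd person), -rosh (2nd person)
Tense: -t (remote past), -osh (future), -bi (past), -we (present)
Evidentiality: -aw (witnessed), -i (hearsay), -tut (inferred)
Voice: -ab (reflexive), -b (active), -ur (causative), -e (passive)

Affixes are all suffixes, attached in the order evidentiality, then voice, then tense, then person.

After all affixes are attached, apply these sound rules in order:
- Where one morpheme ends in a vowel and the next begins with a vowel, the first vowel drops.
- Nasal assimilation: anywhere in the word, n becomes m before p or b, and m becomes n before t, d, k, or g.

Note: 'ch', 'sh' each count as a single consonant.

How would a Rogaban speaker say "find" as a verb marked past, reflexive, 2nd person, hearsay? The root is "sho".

shabbirosh

Attach evidentiality hearsay -i → shoi.
Attach voice reflexive -ab → shoiab.
Attach tense past -bi → shoiabbi.
Attach person 2nd person -rosh → shoiabbirosh.
Apply vowel deletion: shoiabbirosh → shabbirosh.
Nasal assimilation: no change.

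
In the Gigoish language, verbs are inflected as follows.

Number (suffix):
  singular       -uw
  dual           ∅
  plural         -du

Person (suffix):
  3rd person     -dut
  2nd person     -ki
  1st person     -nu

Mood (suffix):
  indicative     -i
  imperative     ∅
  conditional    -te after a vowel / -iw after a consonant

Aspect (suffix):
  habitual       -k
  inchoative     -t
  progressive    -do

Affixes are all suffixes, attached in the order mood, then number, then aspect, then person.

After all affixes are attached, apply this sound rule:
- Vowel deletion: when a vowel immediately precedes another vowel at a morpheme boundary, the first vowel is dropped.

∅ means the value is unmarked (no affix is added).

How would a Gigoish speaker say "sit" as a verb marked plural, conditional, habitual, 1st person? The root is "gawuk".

gawukiwduknu

Attach mood conditional -iw (after consonant 'k') → gawukiw.
Attach number plural -du → gawukiwdu.
Attach aspect habitual -k → gawukiwduk.
Attach person 1st person -nu → gawukiwduknu.
Vowel deletion: no change.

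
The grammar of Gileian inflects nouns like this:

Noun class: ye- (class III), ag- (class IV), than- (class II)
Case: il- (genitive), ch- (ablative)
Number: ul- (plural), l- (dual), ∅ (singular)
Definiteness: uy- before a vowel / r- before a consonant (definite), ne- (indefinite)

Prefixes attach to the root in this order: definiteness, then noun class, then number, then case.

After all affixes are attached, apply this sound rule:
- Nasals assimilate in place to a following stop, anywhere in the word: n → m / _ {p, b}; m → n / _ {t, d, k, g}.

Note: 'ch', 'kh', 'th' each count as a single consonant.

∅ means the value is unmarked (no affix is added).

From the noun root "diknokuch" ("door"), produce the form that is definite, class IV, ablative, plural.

Attach definiteness definite r- (before consonant 'd') → rdiknokuch.
Attach noun class class IV ag- → agrdiknokuch.
Attach number plural ul- → ulagrdiknokuch.
Attach case ablative ch- → chulagrdiknokuch.
Nasal assimilation: no change.

chulagrdiknokuch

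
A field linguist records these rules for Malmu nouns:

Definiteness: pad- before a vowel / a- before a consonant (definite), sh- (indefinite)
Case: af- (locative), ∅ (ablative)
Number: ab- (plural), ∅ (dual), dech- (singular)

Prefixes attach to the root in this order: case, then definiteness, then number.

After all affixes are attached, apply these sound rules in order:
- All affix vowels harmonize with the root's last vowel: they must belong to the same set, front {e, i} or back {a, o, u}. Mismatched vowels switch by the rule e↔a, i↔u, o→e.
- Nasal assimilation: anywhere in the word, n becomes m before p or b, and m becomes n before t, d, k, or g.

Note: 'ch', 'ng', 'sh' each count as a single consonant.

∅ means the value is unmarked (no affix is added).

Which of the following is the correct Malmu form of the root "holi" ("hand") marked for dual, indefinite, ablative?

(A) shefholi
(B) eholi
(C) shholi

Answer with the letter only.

case = ablative: zero marking, form stays holi.
Attach definiteness indefinite sh- → shholi.
number = dual: zero marking, form stays shholi.
Vowel harmony: no change.
Nasal assimilation: no change.
So the correct form is shholi, option (C).
(B) eholi is wrong: it uses definite instead of indefinite for definiteness.
(A) shefholi is wrong: it uses locative instead of ablative for case.

C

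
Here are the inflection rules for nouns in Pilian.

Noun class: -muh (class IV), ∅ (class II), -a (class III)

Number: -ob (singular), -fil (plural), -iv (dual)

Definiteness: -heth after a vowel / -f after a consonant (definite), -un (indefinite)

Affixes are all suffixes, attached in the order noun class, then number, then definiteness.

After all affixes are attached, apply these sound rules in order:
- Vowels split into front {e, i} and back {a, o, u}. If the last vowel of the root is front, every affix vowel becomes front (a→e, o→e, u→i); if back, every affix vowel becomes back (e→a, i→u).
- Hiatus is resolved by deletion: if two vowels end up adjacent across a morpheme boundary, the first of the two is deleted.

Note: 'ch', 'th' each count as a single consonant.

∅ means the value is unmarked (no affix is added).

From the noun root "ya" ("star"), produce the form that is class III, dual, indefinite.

Attach noun class class III -a → yaa.
Attach number dual -iv → yaaiv.
Attach definiteness indefinite -un → yaaivun.
Apply vowel harmony: yaaivun → yaauvun.
Apply vowel deletion: yaauvun → yuvun.

yuvun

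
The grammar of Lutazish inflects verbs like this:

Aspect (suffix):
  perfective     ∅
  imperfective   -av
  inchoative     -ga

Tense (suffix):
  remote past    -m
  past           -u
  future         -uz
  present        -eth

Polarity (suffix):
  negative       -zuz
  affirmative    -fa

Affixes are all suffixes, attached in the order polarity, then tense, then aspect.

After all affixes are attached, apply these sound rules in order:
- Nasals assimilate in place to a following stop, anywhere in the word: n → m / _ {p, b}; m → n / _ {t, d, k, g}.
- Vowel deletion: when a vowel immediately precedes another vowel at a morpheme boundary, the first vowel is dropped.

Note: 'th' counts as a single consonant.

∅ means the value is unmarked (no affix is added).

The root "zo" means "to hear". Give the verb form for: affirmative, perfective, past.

Attach polarity affirmative -fa → zofa.
Attach tense past -u → zofau.
aspect = perfective: zero marking, form stays zofau.
Nasal assimilation: no change.
Apply vowel deletion: zofau → zofu.

zofu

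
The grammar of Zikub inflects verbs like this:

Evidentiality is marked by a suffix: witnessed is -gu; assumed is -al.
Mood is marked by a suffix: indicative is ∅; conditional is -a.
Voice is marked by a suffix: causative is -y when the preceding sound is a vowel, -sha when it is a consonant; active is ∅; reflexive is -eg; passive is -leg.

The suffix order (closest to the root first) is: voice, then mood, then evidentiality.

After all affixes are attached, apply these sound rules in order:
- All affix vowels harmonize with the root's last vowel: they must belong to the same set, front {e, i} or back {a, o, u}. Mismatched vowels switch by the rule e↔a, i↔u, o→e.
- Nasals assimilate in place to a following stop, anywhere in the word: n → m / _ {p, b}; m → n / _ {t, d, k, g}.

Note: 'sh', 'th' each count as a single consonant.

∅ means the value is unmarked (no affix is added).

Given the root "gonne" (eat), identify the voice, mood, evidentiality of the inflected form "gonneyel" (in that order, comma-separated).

causative, indicative, assumed

Segment: gonne-y-al.
voice: -y/sha → causative.
mood: ∅ → indicative.
evidentiality: -al → assumed.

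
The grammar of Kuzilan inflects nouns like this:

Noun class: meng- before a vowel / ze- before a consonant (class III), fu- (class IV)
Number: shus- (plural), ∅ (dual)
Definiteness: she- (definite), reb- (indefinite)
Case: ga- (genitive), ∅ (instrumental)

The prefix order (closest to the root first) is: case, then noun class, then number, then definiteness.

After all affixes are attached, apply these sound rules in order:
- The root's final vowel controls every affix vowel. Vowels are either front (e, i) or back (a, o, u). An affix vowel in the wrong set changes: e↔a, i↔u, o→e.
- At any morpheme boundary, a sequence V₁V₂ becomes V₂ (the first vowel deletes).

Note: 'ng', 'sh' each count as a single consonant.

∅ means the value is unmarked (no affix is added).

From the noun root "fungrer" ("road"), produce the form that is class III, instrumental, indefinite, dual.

case = instrumental: zero marking, form stays fungrer.
Attach noun class class III ze- (before consonant 'f') → zefungrer.
number = dual: zero marking, form stays zefungrer.
Attach definiteness indefinite reb- → rebzefungrer.
Vowel harmony: no change.
Vowel deletion: no change.

rebzefungrer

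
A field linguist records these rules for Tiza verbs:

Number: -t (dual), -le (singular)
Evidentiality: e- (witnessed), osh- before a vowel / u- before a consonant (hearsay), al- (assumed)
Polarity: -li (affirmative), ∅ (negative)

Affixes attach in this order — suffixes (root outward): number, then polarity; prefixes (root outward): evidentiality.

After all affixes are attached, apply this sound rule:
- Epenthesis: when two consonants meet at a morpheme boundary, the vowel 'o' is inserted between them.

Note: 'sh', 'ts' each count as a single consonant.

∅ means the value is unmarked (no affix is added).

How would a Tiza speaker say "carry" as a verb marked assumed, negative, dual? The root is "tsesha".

alotseshat

Attach evidentiality assumed al- → altsesha.
Attach number dual -t → altseshat.
polarity = negative: zero marking, form stays altseshat.
Apply epenthesis: altseshat → alotseshat.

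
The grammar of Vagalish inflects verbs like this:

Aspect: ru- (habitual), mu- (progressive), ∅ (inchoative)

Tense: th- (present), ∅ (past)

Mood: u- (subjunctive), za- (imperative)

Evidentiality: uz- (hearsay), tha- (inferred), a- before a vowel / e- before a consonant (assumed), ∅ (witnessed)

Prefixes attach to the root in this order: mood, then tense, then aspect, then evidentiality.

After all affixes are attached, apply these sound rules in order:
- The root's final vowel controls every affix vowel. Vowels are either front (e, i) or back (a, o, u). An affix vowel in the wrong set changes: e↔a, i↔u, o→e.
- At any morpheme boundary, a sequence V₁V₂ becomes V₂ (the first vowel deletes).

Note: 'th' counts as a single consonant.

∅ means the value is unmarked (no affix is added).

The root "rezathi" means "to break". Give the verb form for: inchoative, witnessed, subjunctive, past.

Attach mood subjunctive u- → urezathi.
tense = past: zero marking, form stays urezathi.
aspect = inchoative: zero marking, form stays urezathi.
evidentiality = witnessed: zero marking, form stays urezathi.
Apply vowel harmony: urezathi → irezathi.
Vowel deletion: no change.

irezathi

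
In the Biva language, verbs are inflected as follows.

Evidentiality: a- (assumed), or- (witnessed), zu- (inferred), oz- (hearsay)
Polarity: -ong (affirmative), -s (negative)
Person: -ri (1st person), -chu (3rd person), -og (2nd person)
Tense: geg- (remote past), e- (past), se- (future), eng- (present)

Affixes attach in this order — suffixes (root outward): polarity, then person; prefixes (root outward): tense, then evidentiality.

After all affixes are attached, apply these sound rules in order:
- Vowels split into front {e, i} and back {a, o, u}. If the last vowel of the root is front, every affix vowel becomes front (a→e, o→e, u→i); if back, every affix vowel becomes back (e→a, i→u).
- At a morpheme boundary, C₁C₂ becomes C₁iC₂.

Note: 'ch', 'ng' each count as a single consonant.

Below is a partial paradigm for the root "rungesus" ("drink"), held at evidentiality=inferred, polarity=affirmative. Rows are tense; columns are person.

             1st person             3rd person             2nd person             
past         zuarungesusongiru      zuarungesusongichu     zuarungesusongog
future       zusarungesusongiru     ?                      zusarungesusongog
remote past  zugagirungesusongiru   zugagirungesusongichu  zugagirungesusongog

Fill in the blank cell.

Attach tense future se- → serungesus.
Attach evidentiality inferred zu- → zuserungesus.
Attach polarity affirmative -ong → zuserungesusong.
Attach person 3rd person -chu → zuserungesusongchu.
Apply vowel harmony: zuserungesusongchu → zusarungesusongchu.
Apply epenthesis: zusarungesusongchu → zusarungesusongichu.

zusarungesusongichu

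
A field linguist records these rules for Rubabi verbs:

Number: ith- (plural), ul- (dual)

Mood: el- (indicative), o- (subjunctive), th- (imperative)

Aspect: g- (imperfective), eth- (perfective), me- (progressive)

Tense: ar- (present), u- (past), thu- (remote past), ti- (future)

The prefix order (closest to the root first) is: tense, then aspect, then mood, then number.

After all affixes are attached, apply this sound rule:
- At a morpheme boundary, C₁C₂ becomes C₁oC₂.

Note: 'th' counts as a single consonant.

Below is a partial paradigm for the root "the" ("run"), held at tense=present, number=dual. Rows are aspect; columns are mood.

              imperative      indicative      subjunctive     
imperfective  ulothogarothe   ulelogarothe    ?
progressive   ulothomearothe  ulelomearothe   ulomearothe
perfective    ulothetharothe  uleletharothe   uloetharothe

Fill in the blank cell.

ulogarothe

Attach tense present ar- → arthe.
Attach aspect imperfective g- → garthe.
Attach mood subjunctive o- → ogarthe.
Attach number dual ul- → ulogarthe.
Apply epenthesis: ulogarthe → ulogarothe.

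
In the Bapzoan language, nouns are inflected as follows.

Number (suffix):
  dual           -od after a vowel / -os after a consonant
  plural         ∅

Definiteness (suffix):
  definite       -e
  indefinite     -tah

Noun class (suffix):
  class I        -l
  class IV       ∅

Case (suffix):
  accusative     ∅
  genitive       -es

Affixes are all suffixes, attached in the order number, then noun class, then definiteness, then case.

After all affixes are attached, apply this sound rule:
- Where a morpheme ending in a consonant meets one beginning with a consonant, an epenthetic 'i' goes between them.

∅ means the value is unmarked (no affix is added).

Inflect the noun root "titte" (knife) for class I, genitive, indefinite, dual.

titteodilitahes

Attach number dual -od (after vowel 'e') → titteod.
Attach noun class class I -l → titteodl.
Attach definiteness indefinite -tah → titteodltah.
Attach case genitive -es → titteodltahes.
Apply epenthesis: titteodltahes → titteodilitahes.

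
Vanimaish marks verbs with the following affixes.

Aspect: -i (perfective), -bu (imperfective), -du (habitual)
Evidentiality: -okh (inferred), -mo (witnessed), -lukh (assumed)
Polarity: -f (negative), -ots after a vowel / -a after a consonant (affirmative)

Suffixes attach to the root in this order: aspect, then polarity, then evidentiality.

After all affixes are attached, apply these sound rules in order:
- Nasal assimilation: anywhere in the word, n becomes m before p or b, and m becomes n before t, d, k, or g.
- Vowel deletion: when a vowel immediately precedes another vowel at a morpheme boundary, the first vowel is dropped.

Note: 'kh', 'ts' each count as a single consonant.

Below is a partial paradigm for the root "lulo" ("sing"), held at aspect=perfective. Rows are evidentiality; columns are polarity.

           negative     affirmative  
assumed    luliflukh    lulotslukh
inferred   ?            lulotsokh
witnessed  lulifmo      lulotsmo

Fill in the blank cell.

lulifokh

Attach aspect perfective -i → luloi.
Attach polarity negative -f → luloif.
Attach evidentiality inferred -okh → luloifokh.
Nasal assimilation: no change.
Apply vowel deletion: luloifokh → lulifokh.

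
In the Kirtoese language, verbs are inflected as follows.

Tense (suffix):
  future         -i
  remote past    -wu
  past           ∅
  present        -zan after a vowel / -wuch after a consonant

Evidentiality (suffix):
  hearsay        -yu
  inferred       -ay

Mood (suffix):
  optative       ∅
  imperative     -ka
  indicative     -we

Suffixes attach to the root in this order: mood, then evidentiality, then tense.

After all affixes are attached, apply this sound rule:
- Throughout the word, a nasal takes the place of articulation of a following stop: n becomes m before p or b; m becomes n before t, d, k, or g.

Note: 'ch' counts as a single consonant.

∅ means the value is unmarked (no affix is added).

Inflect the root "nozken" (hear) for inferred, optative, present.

mood = optative: zero marking, form stays nozken.
Attach evidentiality inferred -ay → nozkenay.
Attach tense present -wuch (after consonant 'y') → nozkenaywuch.
Nasal assimilation: no change.

nozkenaywuch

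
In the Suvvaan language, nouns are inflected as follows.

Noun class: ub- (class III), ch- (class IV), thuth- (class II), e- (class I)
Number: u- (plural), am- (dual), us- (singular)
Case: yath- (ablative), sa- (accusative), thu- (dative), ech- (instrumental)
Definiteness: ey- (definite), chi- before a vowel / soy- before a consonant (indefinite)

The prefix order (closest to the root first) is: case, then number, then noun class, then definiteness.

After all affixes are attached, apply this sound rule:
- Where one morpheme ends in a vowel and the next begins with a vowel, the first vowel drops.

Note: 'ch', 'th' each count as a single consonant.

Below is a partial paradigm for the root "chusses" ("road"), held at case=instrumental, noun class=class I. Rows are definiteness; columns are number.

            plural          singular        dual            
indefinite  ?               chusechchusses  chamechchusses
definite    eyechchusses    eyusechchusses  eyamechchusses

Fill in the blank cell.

chechchusses

Attach case instrumental ech- → echchusses.
Attach number plural u- → uechchusses.
Attach noun class class I e- → euechchusses.
Attach definiteness indefinite chi- (before vowel 'e') → chieuechchusses.
Apply vowel deletion: chieuechchusses → chechchusses.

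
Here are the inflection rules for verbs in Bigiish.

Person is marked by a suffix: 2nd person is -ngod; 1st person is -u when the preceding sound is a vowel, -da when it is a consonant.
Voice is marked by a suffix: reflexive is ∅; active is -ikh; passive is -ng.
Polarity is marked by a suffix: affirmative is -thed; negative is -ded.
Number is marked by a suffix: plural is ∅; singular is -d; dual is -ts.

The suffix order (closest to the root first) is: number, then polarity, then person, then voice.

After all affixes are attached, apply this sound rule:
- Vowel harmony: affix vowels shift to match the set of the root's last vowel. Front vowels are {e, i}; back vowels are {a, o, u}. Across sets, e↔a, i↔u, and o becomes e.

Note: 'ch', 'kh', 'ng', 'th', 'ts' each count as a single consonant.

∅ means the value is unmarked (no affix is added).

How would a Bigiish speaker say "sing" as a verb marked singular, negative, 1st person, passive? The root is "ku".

Attach number singular -d → kud.
Attach polarity negative -ded → kudded.
Attach person 1st person -da (after consonant 'd') → kuddedda.
Attach voice passive -ng → kuddeddang.
Apply vowel harmony: kuddeddang → kuddaddang.

kuddaddang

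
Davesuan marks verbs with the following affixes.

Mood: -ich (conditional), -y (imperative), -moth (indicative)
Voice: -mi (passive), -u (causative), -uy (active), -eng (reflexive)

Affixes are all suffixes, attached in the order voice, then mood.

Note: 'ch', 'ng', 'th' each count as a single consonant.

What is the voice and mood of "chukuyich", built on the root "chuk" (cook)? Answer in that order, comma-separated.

active, conditional

Segment: chuk-uy-ich.
voice: -uy → active.
mood: -ich → conditional.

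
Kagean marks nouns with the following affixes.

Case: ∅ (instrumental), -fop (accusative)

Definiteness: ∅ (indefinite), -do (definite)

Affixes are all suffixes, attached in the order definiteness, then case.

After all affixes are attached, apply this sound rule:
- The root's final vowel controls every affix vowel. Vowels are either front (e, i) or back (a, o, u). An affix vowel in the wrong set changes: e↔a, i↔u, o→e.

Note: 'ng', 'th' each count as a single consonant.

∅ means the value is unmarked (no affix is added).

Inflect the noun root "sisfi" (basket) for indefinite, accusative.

definiteness = indefinite: zero marking, form stays sisfi.
Attach case accusative -fop → sisfifop.
Apply vowel harmony: sisfifop → sisfifep.

sisfifep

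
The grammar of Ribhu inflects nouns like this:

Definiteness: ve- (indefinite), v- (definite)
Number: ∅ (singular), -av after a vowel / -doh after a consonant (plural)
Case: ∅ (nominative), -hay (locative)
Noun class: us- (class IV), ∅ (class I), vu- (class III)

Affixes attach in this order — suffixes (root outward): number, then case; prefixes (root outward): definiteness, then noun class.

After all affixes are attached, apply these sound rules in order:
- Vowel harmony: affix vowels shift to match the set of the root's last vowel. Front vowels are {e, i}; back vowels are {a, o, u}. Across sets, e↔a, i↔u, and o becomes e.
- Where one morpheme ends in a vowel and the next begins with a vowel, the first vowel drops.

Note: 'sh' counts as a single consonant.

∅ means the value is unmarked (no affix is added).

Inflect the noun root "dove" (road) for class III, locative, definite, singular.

number = singular: zero marking, form stays dove.
Attach definiteness definite v- → vdove.
Attach case locative -hay → vdovehay.
Attach noun class class III vu- → vuvdovehay.
Apply vowel harmony: vuvdovehay → vivdovehey.
Vowel deletion: no change.

vivdovehey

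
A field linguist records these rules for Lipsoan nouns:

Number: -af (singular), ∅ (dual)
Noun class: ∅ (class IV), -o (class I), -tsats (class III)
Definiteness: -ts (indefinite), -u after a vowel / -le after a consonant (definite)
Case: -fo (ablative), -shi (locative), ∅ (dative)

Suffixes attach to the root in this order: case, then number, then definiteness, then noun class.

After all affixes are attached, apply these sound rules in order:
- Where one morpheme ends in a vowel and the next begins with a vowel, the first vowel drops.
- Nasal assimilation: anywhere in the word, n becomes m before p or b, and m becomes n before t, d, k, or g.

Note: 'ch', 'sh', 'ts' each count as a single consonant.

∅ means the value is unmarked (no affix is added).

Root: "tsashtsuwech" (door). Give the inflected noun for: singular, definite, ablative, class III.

tsashtsuwechfafletsats

Attach case ablative -fo → tsashtsuwechfo.
Attach number singular -af → tsashtsuwechfoaf.
Attach definiteness definite -le (after consonant 'f') → tsashtsuwechfoafle.
Attach noun class class III -tsats → tsashtsuwechfoafletsats.
Apply vowel deletion: tsashtsuwechfoafletsats → tsashtsuwechfafletsats.
Nasal assimilation: no change.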